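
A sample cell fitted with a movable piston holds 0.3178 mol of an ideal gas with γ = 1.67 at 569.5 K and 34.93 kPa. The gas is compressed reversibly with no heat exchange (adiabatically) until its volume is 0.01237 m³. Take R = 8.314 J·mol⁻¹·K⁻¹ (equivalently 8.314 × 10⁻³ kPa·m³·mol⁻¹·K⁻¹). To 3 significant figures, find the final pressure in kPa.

P₂ ≈ 281 kPa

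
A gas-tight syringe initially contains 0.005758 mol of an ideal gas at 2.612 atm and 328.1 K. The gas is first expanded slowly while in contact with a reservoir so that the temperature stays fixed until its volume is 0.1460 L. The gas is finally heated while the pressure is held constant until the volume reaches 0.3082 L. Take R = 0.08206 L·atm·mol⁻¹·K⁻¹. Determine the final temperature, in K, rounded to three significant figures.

From PV = nRT: V₁ = nRT₁/P₁ = 0.05935 L.
Isothermal, so P V is constant: T₂ = T₁; P₂ = P₁·(V₁/V₂) = 1.062 atm.
Isobaric, so V/T is constant: P₃ = P₂; T₃ = T₂·(V₃/V₂) = 692.6 K.

T₃ ≈ 693 K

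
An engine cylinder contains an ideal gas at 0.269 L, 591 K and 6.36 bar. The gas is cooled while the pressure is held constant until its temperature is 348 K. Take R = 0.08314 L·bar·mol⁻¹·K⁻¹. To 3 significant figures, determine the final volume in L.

P constant ⇒ V ∝ T: P₂ = P₁; V₂ = V₁·(T₂/T₁) = 0.1584 L.

V₂ ≈ 0.158 L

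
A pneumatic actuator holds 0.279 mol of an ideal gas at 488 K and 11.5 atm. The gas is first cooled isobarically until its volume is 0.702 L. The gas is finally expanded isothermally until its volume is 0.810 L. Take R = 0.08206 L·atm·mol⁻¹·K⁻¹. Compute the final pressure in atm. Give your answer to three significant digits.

P₃ ≈ 9.97 atm

From PV = nRT: V₁ = nRT₁/P₁ = 0.9715 L.
P constant ⇒ V ∝ T: P₂ = P₁; T₂ = T₁·(V₂/V₁) = 352.6 K.
T constant ⇒ Boyle's law P V = const: T₃ = T₂; P₃ = P₂·(V₂/V₃) = 9.967 atm.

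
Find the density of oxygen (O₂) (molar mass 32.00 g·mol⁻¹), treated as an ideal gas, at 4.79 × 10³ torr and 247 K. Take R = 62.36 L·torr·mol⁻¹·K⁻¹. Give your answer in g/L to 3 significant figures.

ρ ≈ 9.95 g/L

ρ = PM/(RT) = (4.79e+03 × 32.00) / (62.36 × 247.0)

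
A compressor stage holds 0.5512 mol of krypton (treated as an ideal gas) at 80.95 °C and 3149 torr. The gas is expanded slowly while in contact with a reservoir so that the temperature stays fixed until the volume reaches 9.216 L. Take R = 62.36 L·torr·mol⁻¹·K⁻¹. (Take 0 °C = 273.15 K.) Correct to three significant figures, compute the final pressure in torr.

P₂ ≈ 1.32e+03 torr

Convert: T₁ = 354.1 K.
From PV = nRT: V₁ = nRT₁/P₁ = 3.865 L.
T constant ⇒ Boyle's law P V = const: T₂ = T₁; P₂ = P₁·(V₁/V₂) = 1321 torr.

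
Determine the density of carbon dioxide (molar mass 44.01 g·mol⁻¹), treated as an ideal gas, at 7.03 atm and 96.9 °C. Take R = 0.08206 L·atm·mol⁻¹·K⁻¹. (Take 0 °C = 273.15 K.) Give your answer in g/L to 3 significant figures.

ρ ≈ 10.2 g/L

ρ = PM/(RT) = (7.03 × 44.01) / (0.08206 × 370.0)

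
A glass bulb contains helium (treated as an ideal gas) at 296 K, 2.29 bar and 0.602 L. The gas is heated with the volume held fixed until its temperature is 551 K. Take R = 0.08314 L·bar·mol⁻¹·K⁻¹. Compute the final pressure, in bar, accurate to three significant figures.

Isochoric, so P/T is constant: V₂ = V₁; P₂ = P₁·(T₂/T₁) = 4.263 bar.

P₂ ≈ 4.26 bar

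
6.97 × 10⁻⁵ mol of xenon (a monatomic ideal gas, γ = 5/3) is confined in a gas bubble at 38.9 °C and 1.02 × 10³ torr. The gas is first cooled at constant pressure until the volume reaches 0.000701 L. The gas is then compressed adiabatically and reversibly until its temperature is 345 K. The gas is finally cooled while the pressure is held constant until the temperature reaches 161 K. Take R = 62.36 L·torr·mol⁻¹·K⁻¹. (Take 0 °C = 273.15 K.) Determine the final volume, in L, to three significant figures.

Convert: T₁ = 312.0 K.
From PV = nRT: V₁ = nRT₁/P₁ = 0.001330 L.
P constant ⇒ V ∝ T: P₂ = P₁; T₂ = T₁·(V₂/V₁) = 164.5 K.
Reversible adiabatic, γ = 5/3: P₃ = P₂·(T₃/T₂)^(γ/(γ−1)) = 6497 torr; V₃ = V₂·(T₂/T₃)^(1/(γ−1)) = 0.0002308 L.
Isobaric, so V/T is constant: P₄ = P₃; V₄ = V₃·(T₄/T₃) = 0.0001077 L.

V₄ ≈ 0.000108 L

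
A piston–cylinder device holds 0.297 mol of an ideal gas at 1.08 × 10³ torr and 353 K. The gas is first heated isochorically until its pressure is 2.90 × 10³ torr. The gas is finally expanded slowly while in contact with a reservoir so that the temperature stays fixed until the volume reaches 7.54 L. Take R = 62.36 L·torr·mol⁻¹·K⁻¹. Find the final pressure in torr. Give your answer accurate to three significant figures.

P₃ ≈ 2.33e+03 torr

From PV = nRT: V₁ = nRT₁/P₁ = 6.054 L.
V constant ⇒ P ∝ T: V₂ = V₁; T₂ = T₁·(P₂/P₁) = 947.9 K.
Isothermal, so P V is constant: T₃ = T₂; P₃ = P₂·(V₂/V₃) = 2328 torr.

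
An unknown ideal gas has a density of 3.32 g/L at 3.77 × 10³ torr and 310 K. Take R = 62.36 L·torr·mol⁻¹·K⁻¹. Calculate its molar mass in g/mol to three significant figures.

ρ = PM/(RT) ⇒ M = ρRT/P = (3.32 × 62.36 × 310.0) / 3.77e+03

M ≈ 17.0 g/mol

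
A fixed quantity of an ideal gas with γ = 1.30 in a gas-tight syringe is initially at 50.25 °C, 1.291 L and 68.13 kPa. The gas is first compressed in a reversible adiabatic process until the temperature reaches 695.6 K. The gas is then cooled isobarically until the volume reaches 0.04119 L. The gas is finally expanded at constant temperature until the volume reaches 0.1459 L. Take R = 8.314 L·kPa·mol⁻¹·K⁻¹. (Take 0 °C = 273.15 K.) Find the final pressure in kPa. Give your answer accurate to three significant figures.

Convert: T₁ = 323.4 K.
Adiabatic (γ = 1.30), T V^(γ−1) and P V^γ constant: P₂ = P₁·(T₂/T₁)^(γ/(γ−1)) = 1882 kPa; V₂ = V₁·(T₁/T₂)^(1/(γ−1)) = 0.1005 L.
P constant ⇒ V ∝ T: P₃ = P₂; T₃ = T₂·(V₃/V₂) = 285.1 K.
Isothermal, so P V is constant: T₄ = T₃; P₄ = P₃·(V₃/V₄) = 531.4 kPa.

P₄ ≈ 531 kPa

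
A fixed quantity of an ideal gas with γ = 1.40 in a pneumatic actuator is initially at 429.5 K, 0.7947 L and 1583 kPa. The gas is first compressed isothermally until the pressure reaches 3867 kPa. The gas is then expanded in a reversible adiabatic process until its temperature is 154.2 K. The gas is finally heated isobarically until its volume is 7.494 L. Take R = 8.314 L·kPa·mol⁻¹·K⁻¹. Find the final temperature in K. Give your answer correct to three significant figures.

T constant ⇒ Boyle's law P V = const: T₂ = T₁; V₂ = V₁·(P₁/P₂) = 0.3253 L.
Adiabatic (γ = 1.40), T V^(γ−1) and P V^γ constant: P₃ = P₂·(T₃/T₂)^(γ/(γ−1)) = 107.2 kPa; V₃ = V₂·(T₂/T₃)^(1/(γ−1)) = 4.212 L.
P constant ⇒ V ∝ T: P₄ = P₃; T₄ = T₃·(V₄/V₃) = 274.3 K.

T₄ ≈ 274 K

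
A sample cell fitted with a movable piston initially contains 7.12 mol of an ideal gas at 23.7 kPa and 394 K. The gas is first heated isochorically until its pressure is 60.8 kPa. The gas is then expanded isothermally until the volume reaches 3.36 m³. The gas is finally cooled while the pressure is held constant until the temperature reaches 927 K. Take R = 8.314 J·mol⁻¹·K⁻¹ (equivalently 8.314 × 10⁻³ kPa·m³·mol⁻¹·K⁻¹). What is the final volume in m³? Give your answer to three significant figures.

From PV = nRT: V₁ = nRT₁/P₁ = 0.9841 m³.
V constant ⇒ P ∝ T: V₂ = V₁; T₂ = T₁·(P₂/P₁) = 1011 K.
T constant ⇒ Boyle's law P V = const: T₃ = T₂; P₃ = P₂·(V₂/V₃) = 17.81 kPa.
P constant ⇒ V ∝ T: P₄ = P₃; V₄ = V₃·(T₄/T₃) = 3.082 m³.

V₄ ≈ 3.08 m³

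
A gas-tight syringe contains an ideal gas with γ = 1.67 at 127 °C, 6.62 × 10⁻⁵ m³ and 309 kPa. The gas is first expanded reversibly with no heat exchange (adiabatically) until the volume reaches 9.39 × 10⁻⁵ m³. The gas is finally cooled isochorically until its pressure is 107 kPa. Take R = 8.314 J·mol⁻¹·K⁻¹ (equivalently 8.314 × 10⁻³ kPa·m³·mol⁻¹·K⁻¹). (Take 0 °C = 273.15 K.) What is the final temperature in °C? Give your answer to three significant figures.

T₃ ≈ -76.6 °C

Convert: T₁ = 400.1 K.
Adiabatic (γ = 1.67), T V^(γ−1) and P V^γ constant: T₂ = T₁·(V₁/V₂)^(γ−1) = 316.6 K; P₂ = P₁·(V₁/V₂)^γ = 172.4 kPa.
Isochoric, so P/T is constant: V₃ = V₂; T₃ = T₂·(P₃/P₂) = 196.5 K.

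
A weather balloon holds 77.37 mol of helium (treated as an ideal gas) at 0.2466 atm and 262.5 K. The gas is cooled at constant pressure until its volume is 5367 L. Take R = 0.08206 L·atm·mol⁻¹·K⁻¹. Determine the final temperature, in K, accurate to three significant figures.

T₂ ≈ 208 K

From PV = nRT: V₁ = nRT₁/P₁ = 6758 L.
P constant ⇒ V ∝ T: P₂ = P₁; T₂ = T₁·(V₂/V₁) = 208.5 K.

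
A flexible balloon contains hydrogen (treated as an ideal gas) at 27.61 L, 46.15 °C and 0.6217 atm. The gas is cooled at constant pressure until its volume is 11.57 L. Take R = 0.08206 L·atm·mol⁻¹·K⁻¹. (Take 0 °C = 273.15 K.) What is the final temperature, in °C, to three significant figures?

Convert: T₁ = 319.3 K.
Isobaric, so V/T is constant: P₂ = P₁; T₂ = T₁·(V₂/V₁) = 133.8 K.

T₂ ≈ -139 °C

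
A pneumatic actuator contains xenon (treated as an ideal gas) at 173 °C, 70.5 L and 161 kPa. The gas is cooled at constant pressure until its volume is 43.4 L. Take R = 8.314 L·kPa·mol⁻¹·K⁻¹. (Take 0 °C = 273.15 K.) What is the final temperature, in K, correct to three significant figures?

T₂ ≈ 275 K

Convert: T₁ = 446.1 K.
P constant ⇒ V ∝ T: P₂ = P₁; T₂ = T₁·(V₂/V₁) = 274.7 K.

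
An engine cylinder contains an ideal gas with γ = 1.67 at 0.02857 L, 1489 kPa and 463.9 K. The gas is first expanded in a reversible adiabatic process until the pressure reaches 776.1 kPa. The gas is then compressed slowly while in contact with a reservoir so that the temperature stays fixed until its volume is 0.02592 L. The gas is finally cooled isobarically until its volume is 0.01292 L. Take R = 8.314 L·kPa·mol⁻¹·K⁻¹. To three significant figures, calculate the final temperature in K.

T₄ ≈ 178 K

Reversible adiabatic, γ = 1.67: T₂ = T₁·(P₂/P₁)^((γ−1)/γ) = 357.2 K; V₂ = V₁·(P₁/P₂)^(1/γ) = 0.04220 L.
T constant ⇒ Boyle's law P V = const: T₃ = T₂; P₃ = P₂·(V₂/V₃) = 1264 kPa.
P constant ⇒ V ∝ T: P₄ = P₃; T₄ = T₃·(V₄/V₃) = 178.0 K.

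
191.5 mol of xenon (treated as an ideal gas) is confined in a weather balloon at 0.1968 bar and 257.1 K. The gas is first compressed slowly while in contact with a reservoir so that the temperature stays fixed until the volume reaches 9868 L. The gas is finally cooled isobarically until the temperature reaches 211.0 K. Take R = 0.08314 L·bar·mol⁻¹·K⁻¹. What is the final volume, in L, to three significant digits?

From PV = nRT: V₁ = nRT₁/P₁ = 2.080e+04 L.
Isothermal, so P V is constant: T₂ = T₁; P₂ = P₁·(V₁/V₂) = 0.4148 bar.
Isobaric, so V/T is constant: P₃ = P₂; V₃ = V₂·(T₃/T₂) = 8099 L.

V₃ ≈ 8.10e+03 L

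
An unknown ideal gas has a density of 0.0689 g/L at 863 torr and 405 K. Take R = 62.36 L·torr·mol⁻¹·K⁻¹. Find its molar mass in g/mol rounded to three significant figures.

ρ = PM/(RT) ⇒ M = ρRT/P = (0.0689 × 62.36 × 405.0) / 863

M ≈ 2.02 g/mol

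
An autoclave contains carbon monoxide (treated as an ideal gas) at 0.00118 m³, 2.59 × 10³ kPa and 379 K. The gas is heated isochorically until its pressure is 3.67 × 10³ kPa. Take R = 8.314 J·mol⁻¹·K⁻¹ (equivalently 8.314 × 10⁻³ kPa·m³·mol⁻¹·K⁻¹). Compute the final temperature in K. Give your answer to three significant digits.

V constant ⇒ P ∝ T: V₂ = V₁; T₂ = T₁·(P₂/P₁) = 537.0 K.

T₂ ≈ 537 K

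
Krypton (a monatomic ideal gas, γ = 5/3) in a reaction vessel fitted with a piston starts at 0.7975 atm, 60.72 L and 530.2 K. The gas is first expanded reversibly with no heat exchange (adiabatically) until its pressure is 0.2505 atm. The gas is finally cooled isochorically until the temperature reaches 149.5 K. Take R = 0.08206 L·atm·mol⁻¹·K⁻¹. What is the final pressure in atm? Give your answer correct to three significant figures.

Reversible adiabatic, γ = 5/3: T₂ = T₁·(P₂/P₁)^((γ−1)/γ) = 333.6 K; V₂ = V₁·(P₁/P₂)^(1/γ) = 121.6 L.
Isochoric, so P/T is constant: V₃ = V₂; P₃ = P₂·(T₃/T₂) = 0.1122 atm.

P₃ ≈ 0.112 atm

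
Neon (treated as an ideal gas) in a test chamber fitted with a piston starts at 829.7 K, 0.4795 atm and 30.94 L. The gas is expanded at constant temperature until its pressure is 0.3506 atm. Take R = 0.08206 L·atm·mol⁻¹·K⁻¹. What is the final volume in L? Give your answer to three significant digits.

V₂ ≈ 42.3 L

Isothermal, so P V is constant: T₂ = T₁; V₂ = V₁·(P₁/P₂) = 42.32 L.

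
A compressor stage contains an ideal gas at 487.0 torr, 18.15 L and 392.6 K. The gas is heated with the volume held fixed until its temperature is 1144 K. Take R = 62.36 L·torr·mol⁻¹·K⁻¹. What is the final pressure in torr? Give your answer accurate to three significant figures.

P₂ ≈ 1.42e+03 torr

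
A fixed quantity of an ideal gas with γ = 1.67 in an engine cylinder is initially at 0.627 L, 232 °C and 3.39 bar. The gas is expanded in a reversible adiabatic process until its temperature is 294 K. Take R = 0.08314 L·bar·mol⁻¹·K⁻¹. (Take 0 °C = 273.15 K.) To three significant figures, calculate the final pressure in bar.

P₂ ≈ 0.880 bar

Convert: T₁ = 505.1 K.
Adiabatic (γ = 1.67), T V^(γ−1) and P V^γ constant: P₂ = P₁·(T₂/T₁)^(γ/(γ−1)) = 0.8796 bar; V₂ = V₁·(T₁/T₂)^(1/(γ−1)) = 1.406 L.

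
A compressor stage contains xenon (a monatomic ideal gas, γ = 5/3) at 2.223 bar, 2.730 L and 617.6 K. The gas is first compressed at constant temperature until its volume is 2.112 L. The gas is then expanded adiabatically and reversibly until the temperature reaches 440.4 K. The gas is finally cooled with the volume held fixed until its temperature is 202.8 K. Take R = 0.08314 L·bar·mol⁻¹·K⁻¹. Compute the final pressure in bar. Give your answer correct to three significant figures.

P₄ ≈ 0.568 bar

Isothermal, so P V is constant: T₂ = T₁; P₂ = P₁·(V₁/V₂) = 2.873 bar.
Adiabatic (γ = 5/3), T V^(γ−1) and P V^γ constant: P₃ = P₂·(T₃/T₂)^(γ/(γ−1)) = 1.234 bar; V₃ = V₂·(T₂/T₃)^(1/(γ−1)) = 3.507 L.
V constant ⇒ P ∝ T: V₄ = V₃; P₄ = P₃·(T₄/T₃) = 0.5682 bar.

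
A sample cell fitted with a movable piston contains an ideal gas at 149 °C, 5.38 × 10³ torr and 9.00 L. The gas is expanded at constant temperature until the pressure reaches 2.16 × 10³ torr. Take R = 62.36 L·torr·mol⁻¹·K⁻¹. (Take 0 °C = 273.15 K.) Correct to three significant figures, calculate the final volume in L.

V₂ ≈ 22.4 L

Convert: T₁ = 422.1 K.
Isothermal, so P V is constant: T₂ = T₁; V₂ = V₁·(P₁/P₂) = 22.42 L.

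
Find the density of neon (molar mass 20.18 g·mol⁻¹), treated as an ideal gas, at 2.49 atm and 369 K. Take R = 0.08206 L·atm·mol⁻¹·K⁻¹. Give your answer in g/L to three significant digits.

ρ = PM/(RT) = (2.49 × 20.18) / (0.08206 × 369.0)

ρ ≈ 1.66 g/L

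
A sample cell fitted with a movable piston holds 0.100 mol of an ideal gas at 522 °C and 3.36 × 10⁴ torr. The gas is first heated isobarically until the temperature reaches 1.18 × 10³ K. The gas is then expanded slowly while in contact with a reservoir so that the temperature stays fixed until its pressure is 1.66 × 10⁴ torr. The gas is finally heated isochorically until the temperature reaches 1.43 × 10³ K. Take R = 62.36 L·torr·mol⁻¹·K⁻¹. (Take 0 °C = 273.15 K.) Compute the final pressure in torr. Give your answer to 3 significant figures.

Convert: T₁ = 795.1 K.
From PV = nRT: V₁ = nRT₁/P₁ = 0.1476 L.
P constant ⇒ V ∝ T: P₂ = P₁; V₂ = V₁·(T₂/T₁) = 0.2190 L.
Isothermal, so P V is constant: T₃ = T₂; V₃ = V₂·(P₂/P₃) = 0.4433 L.
Isochoric, so P/T is constant: V₄ = V₃; P₄ = P₃·(T₄/T₃) = 2.012e+04 torr.

P₄ ≈ 2.01e+04 torr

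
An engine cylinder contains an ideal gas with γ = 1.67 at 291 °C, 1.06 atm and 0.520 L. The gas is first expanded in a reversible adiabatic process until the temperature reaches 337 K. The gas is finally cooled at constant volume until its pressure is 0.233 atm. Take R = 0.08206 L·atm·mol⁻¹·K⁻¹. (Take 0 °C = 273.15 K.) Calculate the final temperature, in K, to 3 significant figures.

Convert: T₁ = 564.1 K.
Reversible adiabatic, γ = 1.67: P₂ = P₁·(T₂/T₁)^(γ/(γ−1)) = 0.2935 atm; V₂ = V₁·(T₁/T₂)^(1/(γ−1)) = 1.122 L.
Isochoric, so P/T is constant: V₃ = V₂; T₃ = T₂·(P₃/P₂) = 267.6 K.

T₃ ≈ 268 K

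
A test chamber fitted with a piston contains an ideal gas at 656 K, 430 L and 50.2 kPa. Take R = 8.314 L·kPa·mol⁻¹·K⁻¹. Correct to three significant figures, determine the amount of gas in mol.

PV = nRT ⇒ n = PV/(RT) = (50.2 × 430) / (8.314 × 656)

n ≈ 3.96 mol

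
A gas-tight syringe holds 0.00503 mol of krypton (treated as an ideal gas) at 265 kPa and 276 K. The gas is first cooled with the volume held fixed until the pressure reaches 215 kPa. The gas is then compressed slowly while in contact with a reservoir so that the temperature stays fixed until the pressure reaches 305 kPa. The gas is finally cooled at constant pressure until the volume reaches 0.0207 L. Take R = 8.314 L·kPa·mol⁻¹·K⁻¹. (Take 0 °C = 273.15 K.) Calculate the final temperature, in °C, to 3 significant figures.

From PV = nRT: V₁ = nRT₁/P₁ = 0.04356 L.
Isochoric, so P/T is constant: V₂ = V₁; T₂ = T₁·(P₂/P₁) = 223.9 K.
T constant ⇒ Boyle's law P V = const: T₃ = T₂; V₃ = V₂·(P₂/P₃) = 0.03070 L.
Isobaric, so V/T is constant: P₄ = P₃; T₄ = T₃·(V₄/V₃) = 151.0 K.

T₄ ≈ -122 °C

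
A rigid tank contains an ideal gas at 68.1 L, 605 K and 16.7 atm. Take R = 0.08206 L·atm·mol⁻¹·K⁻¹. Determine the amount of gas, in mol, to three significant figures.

n ≈ 22.9 mol

PV = nRT ⇒ n = PV/(RT) = (16.7 × 68.1) / (0.08206 × 605)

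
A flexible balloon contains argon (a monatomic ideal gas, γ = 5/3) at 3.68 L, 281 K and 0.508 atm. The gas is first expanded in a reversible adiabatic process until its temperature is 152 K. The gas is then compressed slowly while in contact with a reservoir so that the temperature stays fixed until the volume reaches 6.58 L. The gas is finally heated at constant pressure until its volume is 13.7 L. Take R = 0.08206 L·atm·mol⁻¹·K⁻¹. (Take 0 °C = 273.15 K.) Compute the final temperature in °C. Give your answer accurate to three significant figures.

Adiabatic (γ = 5/3), T V^(γ−1) and P V^γ constant: P₂ = P₁·(T₂/T₁)^(γ/(γ−1)) = 0.1093 atm; V₂ = V₁·(T₁/T₂)^(1/(γ−1)) = 9.250 L.
T constant ⇒ Boyle's law P V = const: T₃ = T₂; P₃ = P₂·(V₂/V₃) = 0.1537 atm.
Isobaric, so V/T is constant: P₄ = P₃; T₄ = T₃·(V₄/V₃) = 316.5 K.

T₄ ≈ 43.3 °C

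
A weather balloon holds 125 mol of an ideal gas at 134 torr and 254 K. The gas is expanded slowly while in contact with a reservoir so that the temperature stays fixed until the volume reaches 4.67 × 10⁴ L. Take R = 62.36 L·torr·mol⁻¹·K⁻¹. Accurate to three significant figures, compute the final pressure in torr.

P₂ ≈ 42.4 torr

From PV = nRT: V₁ = nRT₁/P₁ = 1.478e+04 L.
T constant ⇒ Boyle's law P V = const: T₂ = T₁; P₂ = P₁·(V₁/V₂) = 42.40 torr.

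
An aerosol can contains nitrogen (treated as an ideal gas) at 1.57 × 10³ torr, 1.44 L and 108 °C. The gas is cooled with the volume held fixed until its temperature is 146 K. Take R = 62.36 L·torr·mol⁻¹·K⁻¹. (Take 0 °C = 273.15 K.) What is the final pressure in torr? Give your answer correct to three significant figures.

Convert: T₁ = 381.1 K.
V constant ⇒ P ∝ T: V₂ = V₁; P₂ = P₁·(T₂/T₁) = 601.4 torr.

P₂ ≈ 601 torr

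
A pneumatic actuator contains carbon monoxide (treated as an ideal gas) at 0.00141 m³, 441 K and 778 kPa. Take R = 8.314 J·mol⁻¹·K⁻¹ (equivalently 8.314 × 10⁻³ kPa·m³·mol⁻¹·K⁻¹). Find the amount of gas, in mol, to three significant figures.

PV = nRT ⇒ n = PV/(RT) = (778 × 0.00141) / (8.314 × 10⁻³ × 441)

n ≈ 0.299 mol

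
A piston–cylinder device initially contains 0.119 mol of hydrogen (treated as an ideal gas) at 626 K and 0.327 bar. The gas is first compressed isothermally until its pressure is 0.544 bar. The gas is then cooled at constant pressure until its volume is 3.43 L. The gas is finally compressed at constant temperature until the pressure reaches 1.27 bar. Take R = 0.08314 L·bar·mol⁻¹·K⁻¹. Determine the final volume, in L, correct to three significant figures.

From PV = nRT: V₁ = nRT₁/P₁ = 18.94 L.
Isothermal, so P V is constant: T₂ = T₁; V₂ = V₁·(P₁/P₂) = 11.38 L.
P constant ⇒ V ∝ T: P₃ = P₂; T₃ = T₂·(V₃/V₂) = 188.6 K.
Isothermal, so P V is constant: T₄ = T₃; V₄ = V₃·(P₃/P₄) = 1.469 L.

V₄ ≈ 1.47 L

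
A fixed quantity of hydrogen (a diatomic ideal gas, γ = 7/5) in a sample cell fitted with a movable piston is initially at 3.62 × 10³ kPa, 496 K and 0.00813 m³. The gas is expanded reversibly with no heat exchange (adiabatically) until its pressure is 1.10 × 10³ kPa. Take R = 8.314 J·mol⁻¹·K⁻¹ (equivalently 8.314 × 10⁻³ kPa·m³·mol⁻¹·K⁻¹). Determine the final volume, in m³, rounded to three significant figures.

Reversible adiabatic, γ = 7/5: T₂ = T₁·(P₂/P₁)^((γ−1)/γ) = 352.9 K; V₂ = V₁·(P₁/P₂)^(1/γ) = 0.01904 m³.

V₂ ≈ 0.0190 m³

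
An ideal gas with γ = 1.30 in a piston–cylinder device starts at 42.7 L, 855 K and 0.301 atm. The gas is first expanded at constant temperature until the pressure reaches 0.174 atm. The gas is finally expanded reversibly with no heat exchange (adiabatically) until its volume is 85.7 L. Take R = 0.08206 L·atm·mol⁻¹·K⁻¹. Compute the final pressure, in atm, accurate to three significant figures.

T constant ⇒ Boyle's law P V = const: T₂ = T₁; V₂ = V₁·(P₁/P₂) = 73.87 L.
Adiabatic (γ = 1.30), T V^(γ−1) and P V^γ constant: T₃ = T₂·(V₂/V₃)^(γ−1) = 817.7 K; P₃ = P₂·(V₂/V₃)^γ = 0.1434 atm.

P₃ ≈ 0.143 atm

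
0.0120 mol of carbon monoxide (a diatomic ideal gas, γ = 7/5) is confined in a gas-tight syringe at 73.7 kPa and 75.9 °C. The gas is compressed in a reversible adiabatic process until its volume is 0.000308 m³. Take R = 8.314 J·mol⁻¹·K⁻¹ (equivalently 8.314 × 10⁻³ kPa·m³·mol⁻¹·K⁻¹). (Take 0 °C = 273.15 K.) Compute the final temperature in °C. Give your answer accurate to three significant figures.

Convert: T₁ = 349.0 K.
From PV = nRT: V₁ = nRT₁/P₁ = 0.0004725 m³.
Adiabatic (γ = 7/5), T V^(γ−1) and P V^γ constant: T₂ = T₁·(V₁/V₂)^(γ−1) = 414.2 K; P₂ = P₁·(V₁/V₂)^γ = 134.2 kPa.

T₂ ≈ 141 °C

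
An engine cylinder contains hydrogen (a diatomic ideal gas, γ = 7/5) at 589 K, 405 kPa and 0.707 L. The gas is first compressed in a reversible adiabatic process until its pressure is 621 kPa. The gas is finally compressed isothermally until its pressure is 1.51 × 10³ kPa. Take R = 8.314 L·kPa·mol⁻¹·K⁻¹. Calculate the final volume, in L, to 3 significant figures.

V₃ ≈ 0.214 L

Adiabatic (γ = 7/5), T V^(γ−1) and P V^γ constant: T₂ = T₁·(P₂/P₁)^((γ−1)/γ) = 665.5 K; V₂ = V₁·(P₁/P₂)^(1/γ) = 0.5210 L.
T constant ⇒ Boyle's law P V = const: T₃ = T₂; V₃ = V₂·(P₂/P₃) = 0.2143 L.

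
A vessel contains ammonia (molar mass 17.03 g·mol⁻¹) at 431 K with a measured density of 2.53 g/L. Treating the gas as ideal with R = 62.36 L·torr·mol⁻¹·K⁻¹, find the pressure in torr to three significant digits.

P ≈ 3.99e+03 torr

ρ = PM/(RT) ⇒ P = ρRT/M = (2.53 × 62.36 × 431.0) / 17.03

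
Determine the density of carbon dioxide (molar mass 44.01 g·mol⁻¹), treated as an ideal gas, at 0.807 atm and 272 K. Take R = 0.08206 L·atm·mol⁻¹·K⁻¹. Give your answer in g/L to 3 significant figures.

ρ ≈ 1.59 g/L

ρ = PM/(RT) = (0.807 × 44.01) / (0.08206 × 272.0)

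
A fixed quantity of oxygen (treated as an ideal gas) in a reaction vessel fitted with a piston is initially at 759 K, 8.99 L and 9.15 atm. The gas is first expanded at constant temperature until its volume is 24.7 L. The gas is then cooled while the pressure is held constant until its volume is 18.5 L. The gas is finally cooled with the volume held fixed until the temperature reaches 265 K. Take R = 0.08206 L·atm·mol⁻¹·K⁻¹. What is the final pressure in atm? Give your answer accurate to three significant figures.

P₄ ≈ 1.55 atm

T constant ⇒ Boyle's law P V = const: T₂ = T₁; P₂ = P₁·(V₁/V₂) = 3.330 atm.
Isobaric, so V/T is constant: P₃ = P₂; T₃ = T₂·(V₃/V₂) = 568.5 K.
Isochoric, so P/T is constant: V₄ = V₃; P₄ = P₃·(T₄/T₃) = 1.552 atm.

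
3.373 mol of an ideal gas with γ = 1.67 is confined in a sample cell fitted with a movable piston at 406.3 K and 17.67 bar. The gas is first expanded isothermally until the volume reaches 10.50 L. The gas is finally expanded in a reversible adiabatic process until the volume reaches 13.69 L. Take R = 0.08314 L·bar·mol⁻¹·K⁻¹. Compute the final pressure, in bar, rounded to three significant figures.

P₃ ≈ 6.97 bar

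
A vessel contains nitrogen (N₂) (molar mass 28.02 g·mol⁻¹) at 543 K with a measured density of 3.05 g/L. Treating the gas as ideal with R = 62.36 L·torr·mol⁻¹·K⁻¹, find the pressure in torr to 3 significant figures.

P ≈ 3.69e+03 torr

ρ = PM/(RT) ⇒ P = ρRT/M = (3.05 × 62.36 × 543.0) / 28.02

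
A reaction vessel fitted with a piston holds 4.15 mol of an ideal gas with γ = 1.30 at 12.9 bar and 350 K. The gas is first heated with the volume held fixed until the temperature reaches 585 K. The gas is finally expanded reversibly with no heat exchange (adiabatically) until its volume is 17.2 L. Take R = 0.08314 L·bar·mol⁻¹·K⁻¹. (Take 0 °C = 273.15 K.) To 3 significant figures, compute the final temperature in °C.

T₃ ≈ 214 °C

From PV = nRT: V₁ = nRT₁/P₁ = 9.361 L.
V constant ⇒ P ∝ T: V₂ = V₁; P₂ = P₁·(T₂/T₁) = 21.56 bar.
Reversible adiabatic, γ = 1.30: T₃ = T₂·(V₂/V₃)^(γ−1) = 487.4 K; P₃ = P₂·(V₂/V₃)^γ = 9.778 bar.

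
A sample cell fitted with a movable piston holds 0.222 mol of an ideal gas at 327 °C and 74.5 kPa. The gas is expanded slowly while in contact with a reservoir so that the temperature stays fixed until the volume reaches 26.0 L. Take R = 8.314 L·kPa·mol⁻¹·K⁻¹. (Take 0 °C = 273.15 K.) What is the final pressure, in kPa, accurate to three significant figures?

P₂ ≈ 42.6 kPa

Convert: T₁ = 600.1 K.
From PV = nRT: V₁ = nRT₁/P₁ = 14.87 L.
Isothermal, so P V is constant: T₂ = T₁; P₂ = P₁·(V₁/V₂) = 42.60 kPa.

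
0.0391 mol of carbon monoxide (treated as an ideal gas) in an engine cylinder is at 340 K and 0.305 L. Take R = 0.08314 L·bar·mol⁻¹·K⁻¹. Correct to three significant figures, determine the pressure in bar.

PV = nRT ⇒ P = nRT/V = (0.0391 × 0.08314 × 340) / 0.305

P ≈ 3.62 bar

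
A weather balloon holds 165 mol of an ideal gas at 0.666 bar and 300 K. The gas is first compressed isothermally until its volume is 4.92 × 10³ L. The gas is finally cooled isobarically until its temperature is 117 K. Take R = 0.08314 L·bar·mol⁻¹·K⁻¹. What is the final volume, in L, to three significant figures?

From PV = nRT: V₁ = nRT₁/P₁ = 6179 L.
T constant ⇒ Boyle's law P V = const: T₂ = T₁; P₂ = P₁·(V₁/V₂) = 0.8365 bar.
Isobaric, so V/T is constant: P₃ = P₂; V₃ = V₂·(T₃/T₂) = 1919 L.

V₃ ≈ 1.92e+03 L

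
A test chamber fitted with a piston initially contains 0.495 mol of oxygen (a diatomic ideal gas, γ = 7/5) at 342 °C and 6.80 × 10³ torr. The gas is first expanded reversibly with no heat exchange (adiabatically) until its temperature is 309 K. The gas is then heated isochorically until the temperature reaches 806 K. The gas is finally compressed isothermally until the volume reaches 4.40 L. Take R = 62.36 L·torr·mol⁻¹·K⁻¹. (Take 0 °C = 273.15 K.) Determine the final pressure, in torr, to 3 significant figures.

Convert: T₁ = 615.1 K.
From PV = nRT: V₁ = nRT₁/P₁ = 2.792 L.
Adiabatic (γ = 7/5), T V^(γ−1) and P V^γ constant: P₂ = P₁·(T₂/T₁)^(γ/(γ−1)) = 610.8 torr; V₂ = V₁·(T₁/T₂)^(1/(γ−1)) = 15.61 L.
Isochoric, so P/T is constant: V₃ = V₂; P₃ = P₂·(T₃/T₂) = 1593 torr.
T constant ⇒ Boyle's law P V = const: T₄ = T₃; P₄ = P₃·(V₃/V₄) = 5654 torr.

P₄ ≈ 5.65e+03 torr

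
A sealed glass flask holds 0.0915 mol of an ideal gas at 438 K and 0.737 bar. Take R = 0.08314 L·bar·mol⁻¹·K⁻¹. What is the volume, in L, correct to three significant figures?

PV = nRT ⇒ V = nRT/P = (0.0915 × 0.08314 × 438) / 0.737

V ≈ 4.52 L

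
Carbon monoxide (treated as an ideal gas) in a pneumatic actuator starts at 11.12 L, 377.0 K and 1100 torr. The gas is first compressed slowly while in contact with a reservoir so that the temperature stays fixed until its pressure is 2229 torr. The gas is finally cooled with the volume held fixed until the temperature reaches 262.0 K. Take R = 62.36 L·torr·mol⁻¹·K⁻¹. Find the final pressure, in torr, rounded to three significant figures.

P₃ ≈ 1.55e+03 torr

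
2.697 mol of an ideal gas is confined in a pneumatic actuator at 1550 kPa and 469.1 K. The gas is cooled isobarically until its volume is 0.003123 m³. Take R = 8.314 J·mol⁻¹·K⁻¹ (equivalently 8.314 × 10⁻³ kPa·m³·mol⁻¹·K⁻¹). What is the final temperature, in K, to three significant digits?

From PV = nRT: V₁ = nRT₁/P₁ = 0.006786 m³.
P constant ⇒ V ∝ T: P₂ = P₁; T₂ = T₁·(V₂/V₁) = 215.9 K.

T₂ ≈ 216 K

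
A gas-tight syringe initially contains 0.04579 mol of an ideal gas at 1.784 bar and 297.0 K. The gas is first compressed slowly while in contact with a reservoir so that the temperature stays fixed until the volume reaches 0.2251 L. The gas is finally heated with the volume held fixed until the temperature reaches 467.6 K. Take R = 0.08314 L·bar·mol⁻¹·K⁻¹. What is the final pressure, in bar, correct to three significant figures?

From PV = nRT: V₁ = nRT₁/P₁ = 0.6338 L.
T constant ⇒ Boyle's law P V = const: T₂ = T₁; P₂ = P₁·(V₁/V₂) = 5.023 bar.
V constant ⇒ P ∝ T: V₃ = V₂; P₃ = P₂·(T₃/T₂) = 7.908 bar.

P₃ ≈ 7.91 bar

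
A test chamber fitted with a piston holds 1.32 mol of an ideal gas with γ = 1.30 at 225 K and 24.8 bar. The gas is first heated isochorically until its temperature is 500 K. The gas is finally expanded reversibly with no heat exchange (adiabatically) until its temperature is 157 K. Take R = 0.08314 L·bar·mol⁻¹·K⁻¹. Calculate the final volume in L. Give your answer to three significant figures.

From PV = nRT: V₁ = nRT₁/P₁ = 0.9957 L.
V constant ⇒ P ∝ T: V₂ = V₁; P₂ = P₁·(T₂/T₁) = 55.11 bar.
Adiabatic (γ = 1.30), T V^(γ−1) and P V^γ constant: P₃ = P₂·(T₃/T₂)^(γ/(γ−1)) = 0.3641 bar; V₃ = V₂·(T₂/T₃)^(1/(γ−1)) = 47.32 L.

V₃ ≈ 47.3 L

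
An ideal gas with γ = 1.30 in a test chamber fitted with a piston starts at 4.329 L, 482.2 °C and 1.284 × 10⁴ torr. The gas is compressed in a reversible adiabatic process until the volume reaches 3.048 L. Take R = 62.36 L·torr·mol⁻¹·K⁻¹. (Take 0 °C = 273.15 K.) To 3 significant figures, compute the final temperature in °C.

Convert: T₁ = 755.3 K.
Adiabatic (γ = 1.30), T V^(γ−1) and P V^γ constant: T₂ = T₁·(V₁/V₂)^(γ−1) = 839.2 K; P₂ = P₁·(V₁/V₂)^γ = 2.026e+04 torr.

T₂ ≈ 566 °C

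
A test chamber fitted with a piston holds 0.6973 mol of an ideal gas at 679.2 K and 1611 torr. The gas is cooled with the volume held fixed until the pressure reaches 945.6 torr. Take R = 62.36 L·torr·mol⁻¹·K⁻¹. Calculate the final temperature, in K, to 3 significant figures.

From PV = nRT: V₁ = nRT₁/P₁ = 18.33 L.
V constant ⇒ P ∝ T: V₂ = V₁; T₂ = T₁·(P₂/P₁) = 398.7 K.

T₂ ≈ 399 K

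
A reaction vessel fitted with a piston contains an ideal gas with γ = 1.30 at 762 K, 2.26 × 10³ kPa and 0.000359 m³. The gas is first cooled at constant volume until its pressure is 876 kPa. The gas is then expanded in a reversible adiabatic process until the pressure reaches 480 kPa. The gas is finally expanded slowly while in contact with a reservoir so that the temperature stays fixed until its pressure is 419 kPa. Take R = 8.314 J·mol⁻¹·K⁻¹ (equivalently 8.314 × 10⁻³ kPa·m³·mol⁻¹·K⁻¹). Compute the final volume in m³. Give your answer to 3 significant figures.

V₄ ≈ 0.000653 m³

V constant ⇒ P ∝ T: V₂ = V₁; T₂ = T₁·(P₂/P₁) = 295.4 K.
Reversible adiabatic, γ = 1.30: T₃ = T₂·(P₃/P₂)^((γ−1)/γ) = 257.1 K; V₃ = V₂·(P₂/P₃)^(1/γ) = 0.0005703 m³.
Isothermal, so P V is constant: T₄ = T₃; V₄ = V₃·(P₃/P₄) = 0.0006533 m³.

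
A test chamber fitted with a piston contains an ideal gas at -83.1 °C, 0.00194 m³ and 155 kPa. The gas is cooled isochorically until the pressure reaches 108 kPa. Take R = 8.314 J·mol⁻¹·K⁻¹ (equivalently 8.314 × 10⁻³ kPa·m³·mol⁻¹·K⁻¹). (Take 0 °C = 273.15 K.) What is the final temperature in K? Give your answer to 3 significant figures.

T₂ ≈ 132 K

Convert: T₁ = 190.0 K.
Isochoric, so P/T is constant: V₂ = V₁; T₂ = T₁·(P₂/P₁) = 132.4 K.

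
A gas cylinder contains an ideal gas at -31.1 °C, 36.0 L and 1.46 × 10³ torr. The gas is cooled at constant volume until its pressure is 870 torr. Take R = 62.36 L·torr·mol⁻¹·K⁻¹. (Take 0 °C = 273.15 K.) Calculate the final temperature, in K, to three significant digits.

Convert: T₁ = 242.0 K.
V constant ⇒ P ∝ T: V₂ = V₁; T₂ = T₁·(P₂/P₁) = 144.2 K.

T₂ ≈ 144 K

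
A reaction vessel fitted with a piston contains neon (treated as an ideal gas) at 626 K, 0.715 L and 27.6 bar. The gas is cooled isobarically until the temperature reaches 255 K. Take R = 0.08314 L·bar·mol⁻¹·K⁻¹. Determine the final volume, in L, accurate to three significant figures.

Isobaric, so V/T is constant: P₂ = P₁; V₂ = V₁·(T₂/T₁) = 0.2913 L.

V₂ ≈ 0.291 L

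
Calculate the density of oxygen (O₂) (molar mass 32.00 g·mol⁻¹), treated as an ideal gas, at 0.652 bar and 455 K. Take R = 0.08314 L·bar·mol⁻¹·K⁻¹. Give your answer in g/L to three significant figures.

ρ ≈ 0.552 g/L

ρ = PM/(RT) = (0.652 × 32.00) / (0.08314 × 455.0)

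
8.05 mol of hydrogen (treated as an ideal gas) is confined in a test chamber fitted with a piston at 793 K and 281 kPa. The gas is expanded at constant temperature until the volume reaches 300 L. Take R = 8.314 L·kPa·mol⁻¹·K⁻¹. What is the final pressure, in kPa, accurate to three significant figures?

From PV = nRT: V₁ = nRT₁/P₁ = 188.9 L.
T constant ⇒ Boyle's law P V = const: T₂ = T₁; P₂ = P₁·(V₁/V₂) = 176.9 kPa.

P₂ ≈ 177 kPa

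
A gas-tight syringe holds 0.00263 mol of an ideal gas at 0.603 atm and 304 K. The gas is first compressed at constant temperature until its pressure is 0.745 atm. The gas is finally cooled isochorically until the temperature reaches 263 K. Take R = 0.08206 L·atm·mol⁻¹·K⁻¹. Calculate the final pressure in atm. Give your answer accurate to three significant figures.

From PV = nRT: V₁ = nRT₁/P₁ = 0.1088 L.
Isothermal, so P V is constant: T₂ = T₁; V₂ = V₁·(P₁/P₂) = 0.08807 L.
V constant ⇒ P ∝ T: V₃ = V₂; P₃ = P₂·(T₃/T₂) = 0.6445 atm.

P₃ ≈ 0.645 atm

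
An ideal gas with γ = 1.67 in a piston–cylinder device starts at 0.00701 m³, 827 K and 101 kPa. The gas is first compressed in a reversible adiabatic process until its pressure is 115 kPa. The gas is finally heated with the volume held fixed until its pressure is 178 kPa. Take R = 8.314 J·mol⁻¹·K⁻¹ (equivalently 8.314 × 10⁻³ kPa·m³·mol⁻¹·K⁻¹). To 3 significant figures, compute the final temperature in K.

Adiabatic (γ = 1.67), T V^(γ−1) and P V^γ constant: T₂ = T₁·(P₂/P₁)^((γ−1)/γ) = 871.2 K; V₂ = V₁·(P₁/P₂)^(1/γ) = 0.006486 m³.
Isochoric, so P/T is constant: V₃ = V₂; T₃ = T₂·(P₃/P₂) = 1348 K.

T₃ ≈ 1.35e+03 K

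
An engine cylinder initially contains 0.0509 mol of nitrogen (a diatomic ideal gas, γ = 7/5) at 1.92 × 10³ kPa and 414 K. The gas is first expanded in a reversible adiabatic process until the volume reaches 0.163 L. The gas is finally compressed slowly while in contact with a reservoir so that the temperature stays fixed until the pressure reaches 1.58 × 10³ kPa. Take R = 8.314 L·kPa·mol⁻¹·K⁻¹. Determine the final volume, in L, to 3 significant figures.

From PV = nRT: V₁ = nRT₁/P₁ = 0.09125 L.
Reversible adiabatic, γ = 7/5: T₂ = T₁·(V₁/V₂)^(γ−1) = 328.3 K; P₂ = P₁·(V₁/V₂)^γ = 852.2 kPa.
Isothermal, so P V is constant: T₃ = T₂; V₃ = V₂·(P₂/P₃) = 0.08792 L.

V₃ ≈ 0.0879 L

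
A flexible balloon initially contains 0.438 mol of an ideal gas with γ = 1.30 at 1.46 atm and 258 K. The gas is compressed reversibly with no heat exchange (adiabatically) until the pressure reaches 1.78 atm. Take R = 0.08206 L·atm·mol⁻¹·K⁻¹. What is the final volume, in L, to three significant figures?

From PV = nRT: V₁ = nRT₁/P₁ = 6.351 L.
Adiabatic (γ = 1.30), T V^(γ−1) and P V^γ constant: T₂ = T₁·(P₂/P₁)^((γ−1)/γ) = 270.1 K; V₂ = V₁·(P₁/P₂)^(1/γ) = 5.453 L.

V₂ ≈ 5.45 L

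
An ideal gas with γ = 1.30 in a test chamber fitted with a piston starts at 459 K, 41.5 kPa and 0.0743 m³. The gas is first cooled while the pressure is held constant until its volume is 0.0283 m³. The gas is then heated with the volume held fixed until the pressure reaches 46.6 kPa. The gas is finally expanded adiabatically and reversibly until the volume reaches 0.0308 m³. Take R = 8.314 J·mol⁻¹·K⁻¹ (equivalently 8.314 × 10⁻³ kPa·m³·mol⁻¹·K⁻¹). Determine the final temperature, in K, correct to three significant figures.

T₄ ≈ 191 K

Isobaric, so V/T is constant: P₂ = P₁; T₂ = T₁·(V₂/V₁) = 174.8 K.
Isochoric, so P/T is constant: V₃ = V₂; T₃ = T₂·(P₃/P₂) = 196.3 K.
Reversible adiabatic, γ = 1.30: T₄ = T₃·(V₃/V₄)^(γ−1) = 191.4 K; P₄ = P₃·(V₃/V₄)^γ = 41.74 kPa.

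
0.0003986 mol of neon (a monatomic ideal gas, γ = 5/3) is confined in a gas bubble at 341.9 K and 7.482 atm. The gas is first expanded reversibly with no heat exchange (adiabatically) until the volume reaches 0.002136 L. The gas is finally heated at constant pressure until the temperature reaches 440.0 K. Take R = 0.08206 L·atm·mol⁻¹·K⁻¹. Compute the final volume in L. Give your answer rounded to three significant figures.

From PV = nRT: V₁ = nRT₁/P₁ = 0.001495 L.
Reversible adiabatic, γ = 5/3: T₂ = T₁·(V₁/V₂)^(γ−1) = 269.5 K; P₂ = P₁·(V₁/V₂)^γ = 4.127 atm.
Isobaric, so V/T is constant: P₃ = P₂; V₃ = V₂·(T₃/T₂) = 0.003488 L.

V₃ ≈ 0.00349 L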